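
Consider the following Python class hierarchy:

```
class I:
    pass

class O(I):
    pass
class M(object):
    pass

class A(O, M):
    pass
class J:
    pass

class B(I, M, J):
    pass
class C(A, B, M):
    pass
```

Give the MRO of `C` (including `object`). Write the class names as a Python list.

[C, A, O, B, I, M, J, object]

L[C] = C + merge(L[A], L[B], L[M], [A B M])
  take A:  [A O I M object] + [B I M J object] + [M object] + [A B M]
  take O:  [O I M object] + [B I M J object] + [M object] + [B M]
  take B:  [I M object] + [B I M J object] + [M object] + [B M]
  take I:  [I M object] + [I M J object] + [M object] + [M]
  take M:  [M object] + [M J object] + [M object] + [M]
  take J:  [object] + [J object] + [object]
  take object:  [object] + [object] + [object]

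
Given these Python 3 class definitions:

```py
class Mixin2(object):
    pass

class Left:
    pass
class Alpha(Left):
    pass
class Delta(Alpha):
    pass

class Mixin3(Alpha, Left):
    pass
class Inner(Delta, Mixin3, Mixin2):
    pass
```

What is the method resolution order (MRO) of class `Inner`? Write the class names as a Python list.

L[Inner] = Inner + merge(L[Delta], L[Mixin3], L[Mixin2], [Delta Mixin3 Mixin2])
  take Delta:  [Delta Alpha Left object] + [Mixin3 Alpha Left object] + [Mixin2 object] + [Delta Mixin3 Mixin2]
  take Mixin3:  [Alpha Left object] + [Mixin3 Alpha Left object] + [Mixin2 object] + [Mixin3 Mixin2]
  take Alpha:  [Alpha Left object] + [Alpha Left object] + [Mixin2 object] + [Mixin2]
  take Left:  [Left object] + [Left object] + [Mixin2 object] + [Mixin2]
  take Mixin2:  [object] + [object] + [Mixin2 object] + [Mixin2]
  take object:  [object] + [object] + [object]

[Inner, Delta, Mixin3, Alpha, Left, Mixin2, object]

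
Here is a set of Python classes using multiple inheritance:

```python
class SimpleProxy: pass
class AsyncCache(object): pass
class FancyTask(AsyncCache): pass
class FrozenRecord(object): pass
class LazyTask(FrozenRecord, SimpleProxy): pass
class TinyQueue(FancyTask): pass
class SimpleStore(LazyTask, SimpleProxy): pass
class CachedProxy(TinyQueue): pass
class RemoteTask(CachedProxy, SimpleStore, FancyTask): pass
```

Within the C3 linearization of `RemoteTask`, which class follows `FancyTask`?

L[RemoteTask] = RemoteTask + merge(L[CachedProxy], L[SimpleStore], L[FancyTask], [CachedProxy SimpleStore FancyTask])
  take CachedProxy:  [CachedProxy TinyQueue FancyTask AsyncCache object] + [SimpleStore LazyTask FrozenRecord SimpleProxy object] + [FancyTask AsyncCache object] + [CachedProxy SimpleStore FancyTask]
  take TinyQueue:  [TinyQueue FancyTask AsyncCache object] + [SimpleStore LazyTask FrozenRecord SimpleProxy object] + [FancyTask AsyncCache object] + [SimpleStore FancyTask]
  take SimpleStore:  [FancyTask AsyncCache object] + [SimpleStore LazyTask FrozenRecord SimpleProxy object] + [FancyTask AsyncCache object] + [SimpleStore FancyTask]
  take FancyTask:  [FancyTask AsyncCache object] + [LazyTask FrozenRecord SimpleProxy object] + [FancyTask AsyncCache object] + [FancyTask]
  take AsyncCache:  [AsyncCache object] + [LazyTask FrozenRecord SimpleProxy object] + [AsyncCache object]
  take LazyTask:  [object] + [LazyTask FrozenRecord SimpleProxy object] + [object]
  take FrozenRecord:  [object] + [FrozenRecord SimpleProxy object] + [object]
  take SimpleProxy:  [object] + [SimpleProxy object] + [object]
  take object:  [object] + [object] + [object]
MRO: RemoteTask CachedProxy TinyQueue SimpleStore FancyTask AsyncCache LazyTask FrozenRecord SimpleProxy object
FancyTask is at position 4; next is AsyncCache.

AsyncCache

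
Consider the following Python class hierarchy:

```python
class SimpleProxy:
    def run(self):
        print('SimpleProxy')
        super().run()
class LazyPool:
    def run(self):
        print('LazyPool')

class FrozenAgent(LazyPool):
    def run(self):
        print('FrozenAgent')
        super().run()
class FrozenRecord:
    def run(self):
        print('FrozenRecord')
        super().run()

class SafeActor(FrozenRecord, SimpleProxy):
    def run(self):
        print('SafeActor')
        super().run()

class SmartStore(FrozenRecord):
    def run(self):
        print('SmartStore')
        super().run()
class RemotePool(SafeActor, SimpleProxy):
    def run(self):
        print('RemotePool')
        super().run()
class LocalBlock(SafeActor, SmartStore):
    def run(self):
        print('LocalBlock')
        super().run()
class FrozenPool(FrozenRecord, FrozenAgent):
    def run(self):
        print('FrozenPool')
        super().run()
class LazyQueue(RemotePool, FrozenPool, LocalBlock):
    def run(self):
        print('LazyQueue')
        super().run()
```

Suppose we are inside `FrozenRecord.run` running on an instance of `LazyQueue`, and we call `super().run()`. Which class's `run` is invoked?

SimpleProxy

L[LazyQueue] = LazyQueue + merge(L[RemotePool], L[FrozenPool], L[LocalBlock], [RemotePool FrozenPool LocalBlock])
  take RemotePool:  [RemotePool SafeActor FrozenRecord SimpleProxy object] + [FrozenPool FrozenRecord FrozenAgent LazyPool object] + [LocalBlock SafeActor SmartStore FrozenRecord SimpleProxy object] + [RemotePool FrozenPool LocalBlock]
  take FrozenPool:  [SafeActor FrozenRecord SimpleProxy object] + [FrozenPool FrozenRecord FrozenAgent LazyPool object] + [LocalBlock SafeActor SmartStore FrozenRecord SimpleProxy object] + [FrozenPool LocalBlock]
  take LocalBlock:  [SafeActor FrozenRecord SimpleProxy object] + [FrozenRecord FrozenAgent LazyPool object] + [LocalBlock SafeActor SmartStore FrozenRecord SimpleProxy object] + [LocalBlock]
  take SafeActor:  [SafeActor FrozenRecord SimpleProxy object] + [FrozenRecord FrozenAgent LazyPool object] + [SafeActor SmartStore FrozenRecord SimpleProxy object]
  take SmartStore:  [FrozenRecord SimpleProxy object] + [FrozenRecord FrozenAgent LazyPool object] + [SmartStore FrozenRecord SimpleProxy object]
  take FrozenRecord:  [FrozenRecord SimpleProxy object] + [FrozenRecord FrozenAgent LazyPool object] + [FrozenRecord SimpleProxy object]
  take SimpleProxy:  [SimpleProxy object] + [FrozenAgent LazyPool object] + [SimpleProxy object]
  take FrozenAgent:  [object] + [FrozenAgent LazyPool object] + [object]
  take LazyPool:  [object] + [LazyPool object] + [object]
  take object:  [object] + [object] + [object]
MRO: LazyQueue RemotePool FrozenPool LocalBlock SafeActor SmartStore FrozenRecord SimpleProxy FrozenAgent LazyPool object
super() in FrozenRecord.run on a LazyQueue instance goes to the class after FrozenRecord in LazyQueue's MRO: SimpleProxy.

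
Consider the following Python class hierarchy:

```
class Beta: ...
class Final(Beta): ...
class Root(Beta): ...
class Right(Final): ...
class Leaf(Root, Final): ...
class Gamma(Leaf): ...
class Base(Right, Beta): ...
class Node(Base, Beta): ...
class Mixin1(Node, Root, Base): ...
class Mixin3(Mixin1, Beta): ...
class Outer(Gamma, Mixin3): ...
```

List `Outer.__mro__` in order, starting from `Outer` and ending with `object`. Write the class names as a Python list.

[Outer, Gamma, Leaf, Mixin3, Mixin1, Node, Root, Base, Right, Final, Beta, object]

L[Outer] = Outer + merge(L[Gamma], L[Mixin3], [Gamma Mixin3])
  take Gamma:  [Gamma Leaf Root Final Beta object] + [Mixin3 Mixin1 Node Root Base Right Final Beta object] + [Gamma Mixin3]
  take Leaf:  [Leaf Root Final Beta object] + [Mixin3 Mixin1 Node Root Base Right Final Beta object] + [Mixin3]
  take Mixin3:  [Root Final Beta object] + [Mixin3 Mixin1 Node Root Base Right Final Beta object] + [Mixin3]
  take Mixin1:  [Root Final Beta object] + [Mixin1 Node Root Base Right Final Beta object]
  take Node:  [Root Final Beta object] + [Node Root Base Right Final Beta object]
  take Root:  [Root Final Beta object] + [Root Base Right Final Beta object]
  take Base:  [Final Beta object] + [Base Right Final Beta object]
  take Right:  [Final Beta object] + [Right Final Beta object]
  take Final:  [Final Beta object] + [Final Beta object]
  take Beta:  [Beta object] + [Beta object]
  take object:  [object] + [object]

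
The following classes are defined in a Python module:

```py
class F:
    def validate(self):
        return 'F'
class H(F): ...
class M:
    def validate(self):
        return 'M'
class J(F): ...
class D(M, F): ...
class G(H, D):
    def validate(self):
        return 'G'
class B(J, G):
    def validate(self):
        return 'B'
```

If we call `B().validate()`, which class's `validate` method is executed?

B

L[B] = B + merge(L[J], L[G], [J G])
  take J:  [J F object] + [G H D M F object] + [J G]
  take G:  [F object] + [G H D M F object] + [G]
  take H:  [F object] + [H D M F object]
  take D:  [F object] + [D M F object]
  take M:  [F object] + [M F object]
  take F:  [F object] + [F object]
  take object:  [object] + [object]
MRO: B J G H D M F object
validate is defined in: B, F, G, M. First along the MRO is B.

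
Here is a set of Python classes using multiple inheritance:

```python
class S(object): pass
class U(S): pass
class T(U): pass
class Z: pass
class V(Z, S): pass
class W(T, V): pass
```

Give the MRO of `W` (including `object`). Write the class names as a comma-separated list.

L[W] = W + merge(L[T], L[V], [T V])
  take T:  [T U S object] + [V Z S object] + [T V]
  take U:  [U S object] + [V Z S object] + [V]
  take V:  [S object] + [V Z S object] + [V]
  take Z:  [S object] + [Z S object]
  take S:  [S object] + [S object]
  take object:  [object] + [object]

W, T, U, V, Z, S, object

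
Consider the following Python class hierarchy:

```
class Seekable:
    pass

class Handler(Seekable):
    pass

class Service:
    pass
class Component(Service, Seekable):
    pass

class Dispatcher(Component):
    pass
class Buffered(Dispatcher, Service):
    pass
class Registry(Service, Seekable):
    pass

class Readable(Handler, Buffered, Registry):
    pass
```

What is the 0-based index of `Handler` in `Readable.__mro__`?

L[Readable] = Readable + merge(L[Handler], L[Buffered], L[Registry], [Handler Buffered Registry])
  take Handler:  [Handler Seekable object] + [Buffered Dispatcher Component Service Seekable object] + [Registry Service Seekable object] + [Handler Buffered Registry]
  take Buffered:  [Seekable object] + [Buffered Dispatcher Component Service Seekable object] + [Registry Service Seekable object] + [Buffered Registry]
  take Dispatcher:  [Seekable object] + [Dispatcher Component Service Seekable object] + [Registry Service Seekable object] + [Registry]
  take Component:  [Seekable object] + [Component Service Seekable object] + [Registry Service Seekable object] + [Registry]
  take Registry:  [Seekable object] + [Service Seekable object] + [Registry Service Seekable object] + [Registry]
  take Service:  [Seekable object] + [Service Seekable object] + [Service Seekable object]
  take Seekable:  [Seekable object] + [Seekable object] + [Seekable object]
  take object:  [object] + [object] + [object]
MRO: Readable Handler Buffered Dispatcher Component Registry Service Seekable object
Handler sits at index 1.

1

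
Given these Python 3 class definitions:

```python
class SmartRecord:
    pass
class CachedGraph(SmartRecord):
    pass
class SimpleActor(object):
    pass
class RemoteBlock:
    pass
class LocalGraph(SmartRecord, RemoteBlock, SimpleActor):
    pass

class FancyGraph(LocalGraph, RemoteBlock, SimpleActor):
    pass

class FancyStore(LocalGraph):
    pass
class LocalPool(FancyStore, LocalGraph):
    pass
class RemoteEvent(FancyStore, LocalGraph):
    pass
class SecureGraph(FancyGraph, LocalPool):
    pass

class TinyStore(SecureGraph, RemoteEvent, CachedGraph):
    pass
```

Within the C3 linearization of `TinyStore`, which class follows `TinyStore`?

SecureGraph

L[TinyStore] = TinyStore + merge(L[SecureGraph], L[RemoteEvent], L[CachedGraph], [SecureGraph RemoteEvent CachedGraph])
  take SecureGraph:  [SecureGraph FancyGraph LocalPool FancyStore LocalGraph SmartRecord RemoteBlock SimpleActor object] + [RemoteEvent FancyStore LocalGraph SmartRecord RemoteBlock SimpleActor object] + [CachedGraph SmartRecord object] + [SecureGraph RemoteEvent CachedGraph]
  take FancyGraph:  [FancyGraph LocalPool FancyStore LocalGraph SmartRecord RemoteBlock SimpleActor object] + [RemoteEvent FancyStore LocalGraph SmartRecord RemoteBlock SimpleActor object] + [CachedGraph SmartRecord object] + [RemoteEvent CachedGraph]
  take LocalPool:  [LocalPool FancyStore LocalGraph SmartRecord RemoteBlock SimpleActor object] + [RemoteEvent FancyStore LocalGraph SmartRecord RemoteBlock SimpleActor object] + [CachedGraph SmartRecord object] + [RemoteEvent CachedGraph]
  take RemoteEvent:  [FancyStore LocalGraph SmartRecord RemoteBlock SimpleActor object] + [RemoteEvent FancyStore LocalGraph SmartRecord RemoteBlock SimpleActor object] + [CachedGraph SmartRecord object] + [RemoteEvent CachedGraph]
  take FancyStore:  [FancyStore LocalGraph SmartRecord RemoteBlock SimpleActor object] + [FancyStore LocalGraph SmartRecord RemoteBlock SimpleActor object] + [CachedGraph SmartRecord object] + [CachedGraph]
  take LocalGraph:  [LocalGraph SmartRecord RemoteBlock SimpleActor object] + [LocalGraph SmartRecord RemoteBlock SimpleActor object] + [CachedGraph SmartRecord object] + [CachedGraph]
  take CachedGraph:  [SmartRecord RemoteBlock SimpleActor object] + [SmartRecord RemoteBlock SimpleActor object] + [CachedGraph SmartRecord object] + [CachedGraph]
  take SmartRecord:  [SmartRecord RemoteBlock SimpleActor object] + [SmartRecord RemoteBlock SimpleActor object] + [SmartRecord object]
  take RemoteBlock:  [RemoteBlock SimpleActor object] + [RemoteBlock SimpleActor object] + [object]
  take SimpleActor:  [SimpleActor object] + [SimpleActor object] + [object]
  take object:  [object] + [object] + [object]
MRO: TinyStore SecureGraph FancyGraph LocalPool RemoteEvent FancyStore LocalGraph CachedGraph SmartRecord RemoteBlock SimpleActor object
TinyStore is at position 0; next is SecureGraph.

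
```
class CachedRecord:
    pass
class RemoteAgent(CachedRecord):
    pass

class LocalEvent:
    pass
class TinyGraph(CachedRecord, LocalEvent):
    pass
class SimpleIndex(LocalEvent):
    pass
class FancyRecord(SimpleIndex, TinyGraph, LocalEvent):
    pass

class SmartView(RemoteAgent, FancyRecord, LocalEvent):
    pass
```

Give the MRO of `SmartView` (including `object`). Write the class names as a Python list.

L[SmartView] = SmartView + merge(L[RemoteAgent], L[FancyRecord], L[LocalEvent], [RemoteAgent FancyRecord LocalEvent])
  take RemoteAgent:  [RemoteAgent CachedRecord object] + [FancyRecord SimpleIndex TinyGraph CachedRecord LocalEvent object] + [LocalEvent object] + [RemoteAgent FancyRecord LocalEvent]
  take FancyRecord:  [CachedRecord object] + [FancyRecord SimpleIndex TinyGraph CachedRecord LocalEvent object] + [LocalEvent object] + [FancyRecord LocalEvent]
  take SimpleIndex:  [CachedRecord object] + [SimpleIndex TinyGraph CachedRecord LocalEvent object] + [LocalEvent object] + [LocalEvent]
  take TinyGraph:  [CachedRecord object] + [TinyGraph CachedRecord LocalEvent object] + [LocalEvent object] + [LocalEvent]
  take CachedRecord:  [CachedRecord object] + [CachedRecord LocalEvent object] + [LocalEvent object] + [LocalEvent]
  take LocalEvent:  [object] + [LocalEvent object] + [LocalEvent object] + [LocalEvent]
  take object:  [object] + [object] + [object]

[SmartView, RemoteAgent, FancyRecord, SimpleIndex, TinyGraph, CachedRecord, LocalEvent, object]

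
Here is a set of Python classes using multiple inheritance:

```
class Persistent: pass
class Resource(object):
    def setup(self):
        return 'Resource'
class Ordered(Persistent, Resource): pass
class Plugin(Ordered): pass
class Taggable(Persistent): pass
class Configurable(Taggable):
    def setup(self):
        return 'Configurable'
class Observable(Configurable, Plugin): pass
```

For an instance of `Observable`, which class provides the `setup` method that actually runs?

L[Observable] = Observable + merge(L[Configurable], L[Plugin], [Configurable Plugin])
  take Configurable:  [Configurable Taggable Persistent object] + [Plugin Ordered Persistent Resource object] + [Configurable Plugin]
  take Taggable:  [Taggable Persistent object] + [Plugin Ordered Persistent Resource object] + [Plugin]
  take Plugin:  [Persistent object] + [Plugin Ordered Persistent Resource object] + [Plugin]
  take Ordered:  [Persistent object] + [Ordered Persistent Resource object]
  take Persistent:  [Persistent object] + [Persistent Resource object]
  take Resource:  [object] + [Resource object]
  take object:  [object] + [object]
MRO: Observable Configurable Taggable Plugin Ordered Persistent Resource object
setup is defined in: Configurable, Resource. First along the MRO is Configurable.

Configurable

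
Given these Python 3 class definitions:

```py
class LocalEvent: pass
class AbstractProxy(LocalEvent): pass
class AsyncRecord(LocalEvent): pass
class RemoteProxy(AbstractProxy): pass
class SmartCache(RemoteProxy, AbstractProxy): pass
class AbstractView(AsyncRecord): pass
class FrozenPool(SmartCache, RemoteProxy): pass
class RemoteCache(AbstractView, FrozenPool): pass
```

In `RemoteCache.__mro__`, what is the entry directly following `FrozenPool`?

SmartCache

L[RemoteCache] = RemoteCache + merge(L[AbstractView], L[FrozenPool], [AbstractView FrozenPool])
  take AbstractView:  [AbstractView AsyncRecord LocalEvent object] + [FrozenPool SmartCache RemoteProxy AbstractProxy LocalEvent object] + [AbstractView FrozenPool]
  take AsyncRecord:  [AsyncRecord LocalEvent object] + [FrozenPool SmartCache RemoteProxy AbstractProxy LocalEvent object] + [FrozenPool]
  take FrozenPool:  [LocalEvent object] + [FrozenPool SmartCache RemoteProxy AbstractProxy LocalEvent object] + [FrozenPool]
  take SmartCache:  [LocalEvent object] + [SmartCache RemoteProxy AbstractProxy LocalEvent object]
  take RemoteProxy:  [LocalEvent object] + [RemoteProxy AbstractProxy LocalEvent object]
  take AbstractProxy:  [LocalEvent object] + [AbstractProxy LocalEvent object]
  take LocalEvent:  [LocalEvent object] + [LocalEvent object]
  take object:  [object] + [object]
MRO: RemoteCache AbstractView AsyncRecord FrozenPool SmartCache RemoteProxy AbstractProxy LocalEvent object
FrozenPool is at position 3; next is SmartCache.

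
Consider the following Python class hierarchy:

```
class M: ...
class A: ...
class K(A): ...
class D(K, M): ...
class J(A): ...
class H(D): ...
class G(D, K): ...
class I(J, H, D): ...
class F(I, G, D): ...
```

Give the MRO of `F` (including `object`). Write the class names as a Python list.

[F, I, J, H, G, D, K, A, M, object]

L[F] = F + merge(L[I], L[G], L[D], [I G D])
  take I:  [I J H D K A M object] + [G D K A M object] + [D K A M object] + [I G D]
  take J:  [J H D K A M object] + [G D K A M object] + [D K A M object] + [G D]
  take H:  [H D K A M object] + [G D K A M object] + [D K A M object] + [G D]
  take G:  [D K A M object] + [G D K A M object] + [D K A M object] + [G D]
  take D:  [D K A M object] + [D K A M object] + [D K A M object] + [D]
  take K:  [K A M object] + [K A M object] + [K A M object]
  take A:  [A M object] + [A M object] + [A M object]
  take M:  [M object] + [M object] + [M object]
  take object:  [object] + [object] + [object]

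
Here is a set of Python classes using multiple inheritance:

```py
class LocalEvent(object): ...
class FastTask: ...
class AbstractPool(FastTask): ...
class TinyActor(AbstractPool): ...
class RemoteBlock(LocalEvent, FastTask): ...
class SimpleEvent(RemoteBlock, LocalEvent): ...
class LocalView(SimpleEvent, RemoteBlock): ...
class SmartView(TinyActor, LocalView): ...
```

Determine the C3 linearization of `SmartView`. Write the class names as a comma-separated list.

SmartView, TinyActor, AbstractPool, LocalView, SimpleEvent, RemoteBlock, LocalEvent, FastTask, object

L[SmartView] = SmartView + merge(L[TinyActor], L[LocalView], [TinyActor LocalView])
  take TinyActor:  [TinyActor AbstractPool FastTask object] + [LocalView SimpleEvent RemoteBlock LocalEvent FastTask object] + [TinyActor LocalView]
  take AbstractPool:  [AbstractPool FastTask object] + [LocalView SimpleEvent RemoteBlock LocalEvent FastTask object] + [LocalView]
  take LocalView:  [FastTask object] + [LocalView SimpleEvent RemoteBlock LocalEvent FastTask object] + [LocalView]
  take SimpleEvent:  [FastTask object] + [SimpleEvent RemoteBlock LocalEvent FastTask object]
  take RemoteBlock:  [FastTask object] + [RemoteBlock LocalEvent FastTask object]
  take LocalEvent:  [FastTask object] + [LocalEvent FastTask object]
  take FastTask:  [FastTask object] + [FastTask object]
  take object:  [object] + [object]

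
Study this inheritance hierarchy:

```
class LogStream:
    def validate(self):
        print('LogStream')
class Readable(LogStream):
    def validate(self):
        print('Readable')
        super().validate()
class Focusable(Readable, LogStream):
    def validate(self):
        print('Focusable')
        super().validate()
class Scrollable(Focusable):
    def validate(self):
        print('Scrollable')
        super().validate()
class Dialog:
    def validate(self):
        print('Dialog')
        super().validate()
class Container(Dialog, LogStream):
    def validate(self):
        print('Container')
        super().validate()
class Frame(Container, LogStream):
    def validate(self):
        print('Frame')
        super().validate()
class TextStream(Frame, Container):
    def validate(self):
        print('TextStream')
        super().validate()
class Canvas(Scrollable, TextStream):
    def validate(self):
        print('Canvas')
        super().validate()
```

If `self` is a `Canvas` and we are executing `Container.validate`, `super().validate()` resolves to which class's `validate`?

L[Canvas] = Canvas + merge(L[Scrollable], L[TextStream], [Scrollable TextStream])
  take Scrollable:  [Scrollable Focusable Readable LogStream object] + [TextStream Frame Container Dialog LogStream object] + [Scrollable TextStream]
  take Focusable:  [Focusable Readable LogStream object] + [TextStream Frame Container Dialog LogStream object] + [TextStream]
  take Readable:  [Readable LogStream object] + [TextStream Frame Container Dialog LogStream object] + [TextStream]
  take TextStream:  [LogStream object] + [TextStream Frame Container Dialog LogStream object] + [TextStream]
  take Frame:  [LogStream object] + [Frame Container Dialog LogStream object]
  take Container:  [LogStream object] + [Container Dialog LogStream object]
  take Dialog:  [LogStream object] + [Dialog LogStream object]
  take LogStream:  [LogStream object] + [LogStream object]
  take object:  [object] + [object]
MRO: Canvas Scrollable Focusable Readable TextStream Frame Container Dialog LogStream object
super() in Container.validate on a Canvas instance goes to the class after Container in Canvas's MRO: Dialog.

Dialog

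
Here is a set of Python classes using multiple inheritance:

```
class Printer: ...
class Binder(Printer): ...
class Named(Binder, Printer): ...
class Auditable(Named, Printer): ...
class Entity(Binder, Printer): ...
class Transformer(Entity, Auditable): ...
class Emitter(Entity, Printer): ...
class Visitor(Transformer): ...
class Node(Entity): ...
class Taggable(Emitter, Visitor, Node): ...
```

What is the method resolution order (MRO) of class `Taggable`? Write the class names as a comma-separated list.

Taggable, Emitter, Visitor, Transformer, Node, Entity, Auditable, Named, Binder, Printer, object

L[Taggable] = Taggable + merge(L[Emitter], L[Visitor], L[Node], [Emitter Visitor Node])
  take Emitter:  [Emitter Entity Binder Printer object] + [Visitor Transformer Entity Auditable Named Binder Printer object] + [Node Entity Binder Printer object] + [Emitter Visitor Node]
  take Visitor:  [Entity Binder Printer object] + [Visitor Transformer Entity Auditable Named Binder Printer object] + [Node Entity Binder Printer object] + [Visitor Node]
  take Transformer:  [Entity Binder Printer object] + [Transformer Entity Auditable Named Binder Printer object] + [Node Entity Binder Printer object] + [Node]
  take Node:  [Entity Binder Printer object] + [Entity Auditable Named Binder Printer object] + [Node Entity Binder Printer object] + [Node]
  take Entity:  [Entity Binder Printer object] + [Entity Auditable Named Binder Printer object] + [Entity Binder Printer object]
  take Auditable:  [Binder Printer object] + [Auditable Named Binder Printer object] + [Binder Printer object]
  take Named:  [Binder Printer object] + [Named Binder Printer object] + [Binder Printer object]
  take Binder:  [Binder Printer object] + [Binder Printer object] + [Binder Printer object]
  take Printer:  [Printer object] + [Printer object] + [Printer object]
  take object:  [object] + [object] + [object]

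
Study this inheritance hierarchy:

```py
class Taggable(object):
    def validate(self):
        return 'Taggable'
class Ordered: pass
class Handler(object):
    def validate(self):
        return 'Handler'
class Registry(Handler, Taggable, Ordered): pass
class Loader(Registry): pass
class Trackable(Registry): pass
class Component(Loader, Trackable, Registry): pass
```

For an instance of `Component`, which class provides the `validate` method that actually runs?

Handler

L[Component] = Component + merge(L[Loader], L[Trackable], L[Registry], [Loader Trackable Registry])
  take Loader:  [Loader Registry Handler Taggable Ordered object] + [Trackable Registry Handler Taggable Ordered object] + [Registry Handler Taggable Ordered object] + [Loader Trackable Registry]
  take Trackable:  [Registry Handler Taggable Ordered object] + [Trackable Registry Handler Taggable Ordered object] + [Registry Handler Taggable Ordered object] + [Trackable Registry]
  take Registry:  [Registry Handler Taggable Ordered object] + [Registry Handler Taggable Ordered object] + [Registry Handler Taggable Ordered object] + [Registry]
  take Handler:  [Handler Taggable Ordered object] + [Handler Taggable Ordered object] + [Handler Taggable Ordered object]
  take Taggable:  [Taggable Ordered object] + [Taggable Ordered object] + [Taggable Ordered object]
  take Ordered:  [Ordered object] + [Ordered object] + [Ordered object]
  take object:  [object] + [object] + [object]
MRO: Component Loader Trackable Registry Handler Taggable Ordered object
validate is defined in: Handler, Taggable. First along the MRO is Handler.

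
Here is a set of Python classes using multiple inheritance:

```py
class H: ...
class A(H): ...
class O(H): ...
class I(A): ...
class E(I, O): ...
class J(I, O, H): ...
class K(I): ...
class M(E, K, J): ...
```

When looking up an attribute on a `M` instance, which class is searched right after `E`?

L[M] = M + merge(L[E], L[K], L[J], [E K J])
  take E:  [E I A O H object] + [K I A H object] + [J I A O H object] + [E K J]
  take K:  [I A O H object] + [K I A H object] + [J I A O H object] + [K J]
  take J:  [I A O H object] + [I A H object] + [J I A O H object] + [J]
  take I:  [I A O H object] + [I A H object] + [I A O H object]
  take A:  [A O H object] + [A H object] + [A O H object]
  take O:  [O H object] + [H object] + [O H object]
  take H:  [H object] + [H object] + [H object]
  take object:  [object] + [object] + [object]
MRO: M E K J I A O H object
E is at position 1; next is K.

K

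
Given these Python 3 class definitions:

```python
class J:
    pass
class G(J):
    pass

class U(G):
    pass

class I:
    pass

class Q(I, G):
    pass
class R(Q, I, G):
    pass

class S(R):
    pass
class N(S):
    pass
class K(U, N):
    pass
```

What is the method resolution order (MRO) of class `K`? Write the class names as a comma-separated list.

L[K] = K + merge(L[U], L[N], [U N])
  take U:  [U G J object] + [N S R Q I G J object] + [U N]
  take N:  [G J object] + [N S R Q I G J object] + [N]
  take S:  [G J object] + [S R Q I G J object]
  take R:  [G J object] + [R Q I G J object]
  take Q:  [G J object] + [Q I G J object]
  take I:  [G J object] + [I G J object]
  take G:  [G J object] + [G J object]
  take J:  [J object] + [J object]
  take object:  [object] + [object]

K, U, N, S, R, Q, I, G, J, object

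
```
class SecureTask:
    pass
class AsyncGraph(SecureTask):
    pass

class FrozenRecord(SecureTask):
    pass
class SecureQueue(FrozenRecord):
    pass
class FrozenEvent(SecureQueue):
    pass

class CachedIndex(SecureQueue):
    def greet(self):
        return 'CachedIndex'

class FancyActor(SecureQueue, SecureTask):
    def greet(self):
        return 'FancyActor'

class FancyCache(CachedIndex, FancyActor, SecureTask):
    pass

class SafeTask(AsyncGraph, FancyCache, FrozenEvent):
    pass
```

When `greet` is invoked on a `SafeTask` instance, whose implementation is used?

L[SafeTask] = SafeTask + merge(L[AsyncGraph], L[FancyCache], L[FrozenEvent], [AsyncGraph FancyCache FrozenEvent])
  take AsyncGraph:  [AsyncGraph SecureTask object] + [FancyCache CachedIndex FancyActor SecureQueue FrozenRecord SecureTask object] + [FrozenEvent SecureQueue FrozenRecord SecureTask object] + [AsyncGraph FancyCache FrozenEvent]
  take FancyCache:  [SecureTask object] + [FancyCache CachedIndex FancyActor SecureQueue FrozenRecord SecureTask object] + [FrozenEvent SecureQueue FrozenRecord SecureTask object] + [FancyCache FrozenEvent]
  take CachedIndex:  [SecureTask object] + [CachedIndex FancyActor SecureQueue FrozenRecord SecureTask object] + [FrozenEvent SecureQueue FrozenRecord SecureTask object] + [FrozenEvent]
  take FancyActor:  [SecureTask object] + [FancyActor SecureQueue FrozenRecord SecureTask object] + [FrozenEvent SecureQueue FrozenRecord SecureTask object] + [FrozenEvent]
  take FrozenEvent:  [SecureTask object] + [SecureQueue FrozenRecord SecureTask object] + [FrozenEvent SecureQueue FrozenRecord SecureTask object] + [FrozenEvent]
  take SecureQueue:  [SecureTask object] + [SecureQueue FrozenRecord SecureTask object] + [SecureQueue FrozenRecord SecureTask object]
  take FrozenRecord:  [SecureTask object] + [FrozenRecord SecureTask object] + [FrozenRecord SecureTask object]
  take SecureTask:  [SecureTask object] + [SecureTask object] + [SecureTask object]
  take object:  [object] + [object] + [object]
MRO: SafeTask AsyncGraph FancyCache CachedIndex FancyActor FrozenEvent SecureQueue FrozenRecord SecureTask object
greet is defined in: CachedIndex, FancyActor. First along the MRO is CachedIndex.

CachedIndex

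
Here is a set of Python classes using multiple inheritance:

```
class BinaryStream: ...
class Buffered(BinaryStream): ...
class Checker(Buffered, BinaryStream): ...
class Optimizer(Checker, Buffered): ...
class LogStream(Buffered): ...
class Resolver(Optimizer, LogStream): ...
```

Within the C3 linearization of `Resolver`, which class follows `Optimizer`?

L[Resolver] = Resolver + merge(L[Optimizer], L[LogStream], [Optimizer LogStream])
  take Optimizer:  [Optimizer Checker Buffered BinaryStream object] + [LogStream Buffered BinaryStream object] + [Optimizer LogStream]
  take Checker:  [Checker Buffered BinaryStream object] + [LogStream Buffered BinaryStream object] + [LogStream]
  take LogStream:  [Buffered BinaryStream object] + [LogStream Buffered BinaryStream object] + [LogStream]
  take Buffered:  [Buffered BinaryStream object] + [Buffered BinaryStream object]
  take BinaryStream:  [BinaryStream object] + [BinaryStream object]
  take object:  [object] + [object]
MRO: Resolver Optimizer Checker LogStream Buffered BinaryStream object
Optimizer is at position 1; next is Checker.

Checker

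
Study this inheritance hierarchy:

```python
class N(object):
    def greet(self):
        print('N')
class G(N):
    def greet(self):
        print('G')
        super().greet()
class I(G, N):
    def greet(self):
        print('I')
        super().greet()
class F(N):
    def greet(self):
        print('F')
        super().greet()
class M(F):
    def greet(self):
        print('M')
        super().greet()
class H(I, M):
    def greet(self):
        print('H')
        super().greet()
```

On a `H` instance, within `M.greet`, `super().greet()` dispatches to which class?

L[H] = H + merge(L[I], L[M], [I M])
  take I:  [I G N object] + [M F N object] + [I M]
  take G:  [G N object] + [M F N object] + [M]
  take M:  [N object] + [M F N object] + [M]
  take F:  [N object] + [F N object]
  take N:  [N object] + [N object]
  take object:  [object] + [object]
MRO: H I G M F N object
super() in M.greet on a H instance goes to the class after M in H's MRO: F.

F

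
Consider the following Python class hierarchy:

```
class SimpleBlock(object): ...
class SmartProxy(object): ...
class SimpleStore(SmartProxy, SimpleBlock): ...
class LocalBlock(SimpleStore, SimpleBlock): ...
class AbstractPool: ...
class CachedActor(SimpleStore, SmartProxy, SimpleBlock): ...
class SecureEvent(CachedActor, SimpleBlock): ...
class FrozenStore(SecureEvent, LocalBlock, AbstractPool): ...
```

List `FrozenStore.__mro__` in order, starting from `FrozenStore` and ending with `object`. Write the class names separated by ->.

L[FrozenStore] = FrozenStore + merge(L[SecureEvent], L[LocalBlock], L[AbstractPool], [SecureEvent LocalBlock AbstractPool])
  take SecureEvent:  [SecureEvent CachedActor SimpleStore SmartProxy SimpleBlock object] + [LocalBlock SimpleStore SmartProxy SimpleBlock object] + [AbstractPool object] + [SecureEvent LocalBlock AbstractPool]
  take CachedActor:  [CachedActor SimpleStore SmartProxy SimpleBlock object] + [LocalBlock SimpleStore SmartProxy SimpleBlock object] + [AbstractPool object] + [LocalBlock AbstractPool]
  take LocalBlock:  [SimpleStore SmartProxy SimpleBlock object] + [LocalBlock SimpleStore SmartProxy SimpleBlock object] + [AbstractPool object] + [LocalBlock AbstractPool]
  take SimpleStore:  [SimpleStore SmartProxy SimpleBlock object] + [SimpleStore SmartProxy SimpleBlock object] + [AbstractPool object] + [AbstractPool]
  take SmartProxy:  [SmartProxy SimpleBlock object] + [SmartProxy SimpleBlock object] + [AbstractPool object] + [AbstractPool]
  take SimpleBlock:  [SimpleBlock object] + [SimpleBlock object] + [AbstractPool object] + [AbstractPool]
  take AbstractPool:  [object] + [object] + [AbstractPool object] + [AbstractPool]
  take object:  [object] + [object] + [object]

FrozenStore -> SecureEvent -> CachedActor -> LocalBlock -> SimpleStore -> SmartProxy -> SimpleBlock -> AbstractPool -> object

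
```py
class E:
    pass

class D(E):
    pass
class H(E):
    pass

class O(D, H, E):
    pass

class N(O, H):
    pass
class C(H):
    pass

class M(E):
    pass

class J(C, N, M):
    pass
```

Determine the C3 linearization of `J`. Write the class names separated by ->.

L[J] = J + merge(L[C], L[N], L[M], [C N M])
  take C:  [C H E object] + [N O D H E object] + [M E object] + [C N M]
  take N:  [H E object] + [N O D H E object] + [M E object] + [N M]
  take O:  [H E object] + [O D H E object] + [M E object] + [M]
  take D:  [H E object] + [D H E object] + [M E object] + [M]
  take H:  [H E object] + [H E object] + [M E object] + [M]
  take M:  [E object] + [E object] + [M E object] + [M]
  take E:  [E object] + [E object] + [E object]
  take object:  [object] + [object] + [object]

J -> C -> N -> O -> D -> H -> M -> E -> object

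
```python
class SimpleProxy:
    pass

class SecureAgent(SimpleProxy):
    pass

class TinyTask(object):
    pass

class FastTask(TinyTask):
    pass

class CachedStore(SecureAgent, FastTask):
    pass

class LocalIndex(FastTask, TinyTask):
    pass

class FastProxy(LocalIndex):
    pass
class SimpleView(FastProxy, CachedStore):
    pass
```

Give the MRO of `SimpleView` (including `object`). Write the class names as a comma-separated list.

SimpleView, FastProxy, LocalIndex, CachedStore, SecureAgent, SimpleProxy, FastTask, TinyTask, object

L[SimpleView] = SimpleView + merge(L[FastProxy], L[CachedStore], [FastProxy CachedStore])
  take FastProxy:  [FastProxy LocalIndex FastTask TinyTask object] + [CachedStore SecureAgent SimpleProxy FastTask TinyTask object] + [FastProxy CachedStore]
  take LocalIndex:  [LocalIndex FastTask TinyTask object] + [CachedStore SecureAgent SimpleProxy FastTask TinyTask object] + [CachedStore]
  take CachedStore:  [FastTask TinyTask object] + [CachedStore SecureAgent SimpleProxy FastTask TinyTask object] + [CachedStore]
  take SecureAgent:  [FastTask TinyTask object] + [SecureAgent SimpleProxy FastTask TinyTask object]
  take SimpleProxy:  [FastTask TinyTask object] + [SimpleProxy FastTask TinyTask object]
  take FastTask:  [FastTask TinyTask object] + [FastTask TinyTask object]
  take TinyTask:  [TinyTask object] + [TinyTask object]
  take object:  [object] + [object]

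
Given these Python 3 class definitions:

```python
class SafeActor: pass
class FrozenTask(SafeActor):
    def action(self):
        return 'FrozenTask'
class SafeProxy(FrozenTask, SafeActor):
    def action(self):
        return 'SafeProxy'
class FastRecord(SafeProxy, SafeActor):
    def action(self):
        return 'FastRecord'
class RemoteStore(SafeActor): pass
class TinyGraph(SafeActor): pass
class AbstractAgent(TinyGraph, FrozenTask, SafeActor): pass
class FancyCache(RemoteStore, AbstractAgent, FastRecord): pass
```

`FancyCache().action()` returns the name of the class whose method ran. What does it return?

L[FancyCache] = FancyCache + merge(L[RemoteStore], L[AbstractAgent], L[FastRecord], [RemoteStore AbstractAgent FastRecord])
  take RemoteStore:  [RemoteStore SafeActor object] + [AbstractAgent TinyGraph FrozenTask SafeActor object] + [FastRecord SafeProxy FrozenTask SafeActor object] + [RemoteStore AbstractAgent FastRecord]
  take AbstractAgent:  [SafeActor object] + [AbstractAgent TinyGraph FrozenTask SafeActor object] + [FastRecord SafeProxy FrozenTask SafeActor object] + [AbstractAgent FastRecord]
  take TinyGraph:  [SafeActor object] + [TinyGraph FrozenTask SafeActor object] + [FastRecord SafeProxy FrozenTask SafeActor object] + [FastRecord]
  take FastRecord:  [SafeActor object] + [FrozenTask SafeActor object] + [FastRecord SafeProxy FrozenTask SafeActor object] + [FastRecord]
  take SafeProxy:  [SafeActor object] + [FrozenTask SafeActor object] + [SafeProxy FrozenTask SafeActor object]
  take FrozenTask:  [SafeActor object] + [FrozenTask SafeActor object] + [FrozenTask SafeActor object]
  take SafeActor:  [SafeActor object] + [SafeActor object] + [SafeActor object]
  take object:  [object] + [object] + [object]
MRO: FancyCache RemoteStore AbstractAgent TinyGraph FastRecord SafeProxy FrozenTask SafeActor object
action is defined in: FastRecord, FrozenTask, SafeProxy. First along the MRO is FastRecord.

FastRecord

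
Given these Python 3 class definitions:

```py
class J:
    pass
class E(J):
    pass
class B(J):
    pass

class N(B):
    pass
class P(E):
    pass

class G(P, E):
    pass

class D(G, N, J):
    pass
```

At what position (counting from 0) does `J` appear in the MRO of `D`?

L[D] = D + merge(L[G], L[N], L[J], [G N J])
  take G:  [G P E J object] + [N B J object] + [J object] + [G N J]
  take P:  [P E J object] + [N B J object] + [J object] + [N J]
  take E:  [E J object] + [N B J object] + [J object] + [N J]
  take N:  [J object] + [N B J object] + [J object] + [N J]
  take B:  [J object] + [B J object] + [J object] + [J]
  take J:  [J object] + [J object] + [J object] + [J]
  take object:  [object] + [object] + [object]
MRO: D G P E N B J object
J sits at index 6.

6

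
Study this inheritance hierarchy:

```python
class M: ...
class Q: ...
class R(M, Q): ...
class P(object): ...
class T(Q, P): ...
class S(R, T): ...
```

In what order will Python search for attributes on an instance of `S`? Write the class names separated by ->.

L[S] = S + merge(L[R], L[T], [R T])
  take R:  [R M Q object] + [T Q P object] + [R T]
  take M:  [M Q object] + [T Q P object] + [T]
  take T:  [Q object] + [T Q P object] + [T]
  take Q:  [Q object] + [Q P object]
  take P:  [object] + [P object]
  take object:  [object] + [object]

S -> R -> M -> T -> Q -> P -> object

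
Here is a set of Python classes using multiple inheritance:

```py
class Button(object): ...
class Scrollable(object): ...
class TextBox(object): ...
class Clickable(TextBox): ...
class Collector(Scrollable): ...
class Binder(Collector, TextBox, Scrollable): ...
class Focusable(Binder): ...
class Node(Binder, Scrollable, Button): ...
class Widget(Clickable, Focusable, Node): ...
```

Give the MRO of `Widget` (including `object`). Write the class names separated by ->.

Widget -> Clickable -> Focusable -> Node -> Binder -> Collector -> TextBox -> Scrollable -> Button -> object

L[Widget] = Widget + merge(L[Clickable], L[Focusable], L[Node], [Clickable Focusable Node])
  take Clickable:  [Clickable TextBox object] + [Focusable Binder Collector TextBox Scrollable object] + [Node Binder Collector TextBox Scrollable Button object] + [Clickable Focusable Node]
  take Focusable:  [TextBox object] + [Focusable Binder Collector TextBox Scrollable object] + [Node Binder Collector TextBox Scrollable Button object] + [Focusable Node]
  take Node:  [TextBox object] + [Binder Collector TextBox Scrollable object] + [Node Binder Collector TextBox Scrollable Button object] + [Node]
  take Binder:  [TextBox object] + [Binder Collector TextBox Scrollable object] + [Binder Collector TextBox Scrollable Button object]
  take Collector:  [TextBox object] + [Collector TextBox Scrollable object] + [Collector TextBox Scrollable Button object]
  take TextBox:  [TextBox object] + [TextBox Scrollable object] + [TextBox Scrollable Button object]
  take Scrollable:  [object] + [Scrollable object] + [Scrollable Button object]
  take Button:  [object] + [object] + [Button object]
  take object:  [object] + [object] + [object]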